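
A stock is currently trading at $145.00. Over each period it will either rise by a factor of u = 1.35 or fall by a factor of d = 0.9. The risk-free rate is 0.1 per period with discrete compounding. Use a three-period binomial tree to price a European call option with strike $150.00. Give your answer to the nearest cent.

Risk-neutral probability p = (1 + 0.1 − 0.9)/(1.35 − 0.9) = 0.2000/0.4500 = 0.4444
Terminal stock prices: S_uuu = 356.8, S_uud = 237.8, S_udd = 158.6, S_ddd = 105.7
Terminal payoffs (S − K): max(206.8, 0) = 206.8, max(87.84, 0) = 87.84, max(8.558, 0) = 8.558, max(-44.29, 0) = 0
Node uu (S = 264.3): V_uu = 1/1.1·[0.4444·206.7544 + 0.5556·87.8363] = 127.8989
Node ud (S = 176.2): V_ud = 1/1.1·[0.4444·87.8363 + 0.5556·8.5575] = 39.8114
Node dd (S = 117.5): V_dd = 1/1.1·[0.4444·8.5575 + 0.5556·0.0000] = 3.4576
Node u (S = 195.8): V_u = 1/1.1·[0.4444·127.8989 + 0.5556·39.8114] = 71.7831
Node d (S = 130.5): V_d = 1/1.1·[0.4444·39.8114 + 0.5556·3.4576] = 17.8316
Node 0 (S = 145): V_0 = 1/1.1·[0.4444·71.7831 + 0.5556·17.8316] = 38.0091

$38.01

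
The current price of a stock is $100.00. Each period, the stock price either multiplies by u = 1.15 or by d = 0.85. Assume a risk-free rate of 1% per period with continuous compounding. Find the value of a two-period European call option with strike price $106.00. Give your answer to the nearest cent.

Risk-neutral probability p = (e^0.01 − 0.85)/(1.15 − 0.85) = 0.1601/0.3000 = 0.5335
Terminal stock prices: S_uu = 132.2, S_ud = 97.75, S_dd = 72.25
Terminal payoffs (S − K): max(26.25, 0) = 26.25, max(-8.25, 0) = 0, max(-33.75, 0) = 0
Node u (S = 115): V_u = e^(−0.01)·[0.5335·26.2500 + 0.4665·0.0000] = 13.8650
Node d (S = 85): V_d = e^(−0.01)·[0.5335·0.0000 + 0.4665·0.0000] = 0.0000
Node 0 (S = 100): V_0 = e^(−0.01)·[0.5335·13.8650 + 0.4665·0.0000] = 7.3234

$7.32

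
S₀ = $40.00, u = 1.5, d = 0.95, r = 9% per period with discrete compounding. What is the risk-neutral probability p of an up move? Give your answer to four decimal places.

p = 0.2545

Risk-neutral probability p = (1 + 0.09 − 0.95)/(1.5 − 0.95) = 0.1400/0.5500 = 0.2545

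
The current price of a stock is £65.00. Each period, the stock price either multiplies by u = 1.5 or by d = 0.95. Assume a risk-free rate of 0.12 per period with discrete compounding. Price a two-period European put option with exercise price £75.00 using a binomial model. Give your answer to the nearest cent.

£6.22

Risk-neutral probability p = (1 + 0.12 − 0.95)/(1.5 − 0.95) = 0.1700/0.5500 = 0.3091
Terminal stock prices: S_uu = 146.2, S_ud = 92.62, S_dd = 58.66
Terminal payoffs (K − S): max(-71.25, 0) = 0, max(-17.62, 0) = 0, max(16.34, 0) = 16.34
Node u (S = 97.5): V_u = 1/1.12·[0.3091·0.0000 + 0.6909·0.0000] = 0.0000
Node d (S = 61.75): V_d = 1/1.12·[0.3091·0.0000 + 0.6909·16.3375] = 10.0783
Node 0 (S = 65): V_0 = 1/1.12·[0.3091·0.0000 + 0.6909·10.0783] = 6.2172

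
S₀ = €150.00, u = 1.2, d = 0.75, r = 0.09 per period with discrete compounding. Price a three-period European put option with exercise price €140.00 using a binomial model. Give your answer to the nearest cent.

€4.92

Risk-neutral probability p = (1 + 0.09 − 0.75)/(1.2 − 0.75) = 0.3400/0.4500 = 0.7556
Terminal stock prices: S_uuu = 259.2, S_uud = 162, S_udd = 101.2, S_ddd = 63.28
Terminal payoffs (K − S): max(-119.2, 0) = 0, max(-22, 0) = 0, max(38.75, 0) = 38.75, max(76.72, 0) = 76.72
Node uu (S = 216): V_uu = 1/1.09·[0.7556·0.0000 + 0.2444·0.0000] = 0.0000
Node ud (S = 135): V_ud = 1/1.09·[0.7556·0.0000 + 0.2444·38.7500] = 8.6901
Node dd (S = 84.38): V_dd = 1/1.09·[0.7556·38.7500 + 0.2444·76.7188] = 44.0654
Node u (S = 180): V_u = 1/1.09·[0.7556·0.0000 + 0.2444·8.6901] = 1.9489
Node d (S = 112.5): V_d = 1/1.09·[0.7556·8.6901 + 0.2444·44.0654] = 15.9059
Node 0 (S = 150): V_0 = 1/1.09·[0.7556·1.9489 + 0.2444·15.9059] = 4.9180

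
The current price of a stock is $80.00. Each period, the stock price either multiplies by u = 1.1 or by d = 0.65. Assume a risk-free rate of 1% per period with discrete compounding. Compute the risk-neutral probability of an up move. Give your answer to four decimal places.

p = 0.8000

Risk-neutral probability p = (1 + 0.01 − 0.65)/(1.1 − 0.65) = 0.3600/0.4500 = 0.8000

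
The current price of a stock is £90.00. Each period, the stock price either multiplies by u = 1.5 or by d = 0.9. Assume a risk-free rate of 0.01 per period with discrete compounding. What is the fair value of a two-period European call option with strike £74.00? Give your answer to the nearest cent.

Risk-neutral probability p = (1 + 0.01 − 0.9)/(1.5 − 0.9) = 0.1100/0.6000 = 0.1833
Terminal stock prices: S_uu = 202.5, S_ud = 121.5, S_dd = 72.9
Terminal payoffs (S − K): max(128.5, 0) = 128.5, max(47.5, 0) = 47.5, max(-1.1, 0) = 0
Node u (S = 135): V_u = 1/1.01·[0.1833·128.5000 + 0.8167·47.5000] = 61.7327
Node d (S = 81): V_d = 1/1.01·[0.1833·47.5000 + 0.8167·0.0000] = 8.6221
Node 0 (S = 90): V_0 = 1/1.01·[0.1833·61.7327 + 0.8167·8.6221] = 18.1773

£18.18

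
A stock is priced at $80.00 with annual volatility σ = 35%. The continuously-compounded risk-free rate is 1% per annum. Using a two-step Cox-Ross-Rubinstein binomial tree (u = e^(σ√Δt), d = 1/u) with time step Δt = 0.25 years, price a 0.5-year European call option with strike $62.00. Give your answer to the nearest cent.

CRR parameters: u = e^(σ√Δt) = e^(0.35·√0.25) = 1.1912, d = 1/u = 0.8395
Per-period rate: rΔt = 0.01·0.25 = 0.0025, so R = e^0.0025 = 1.0025
Risk-neutral probability p = (e^0.0025 − 0.8395)/(1.1912 − 0.8395) = 0.1630/0.3518 = 0.4635
Terminal stock prices: S_uu = 113.5, S_ud = 80, S_dd = 56.38
Terminal payoffs (S − K): max(51.53, 0) = 51.53, max(18, 0) = 18, max(-5.625, 0) = 0
Node u (S = 95.3): V_u = e^(−0.0025)·[0.4635·51.5254 + 0.5365·18.0000] = 33.4545
Node d (S = 67.16): V_d = e^(−0.0025)·[0.4635·18.0000 + 0.5365·0.0000] = 8.3218
Node 0 (S = 80): V_0 = e^(−0.0025)·[0.4635·33.4545 + 0.5365·8.3218] = 19.9203

$19.92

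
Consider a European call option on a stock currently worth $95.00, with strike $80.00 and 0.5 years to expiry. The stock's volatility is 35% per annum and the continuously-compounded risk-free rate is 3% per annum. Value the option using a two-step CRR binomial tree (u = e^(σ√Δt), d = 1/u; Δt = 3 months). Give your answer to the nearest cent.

$19.70

CRR parameters: u = e^(σ√Δt) = e^(0.35·√0.25) = 1.1912, d = 1/u = 0.8395
Per-period rate: rΔt = 0.03·0.25 = 0.0075, so R = e^0.0075 = 1.0075
Risk-neutral probability p = (e^0.0075 − 0.8395)/(1.1912 − 0.8395) = 0.1681/0.3518 = 0.4778
Terminal stock prices: S_uu = 134.8, S_ud = 95, S_dd = 66.95
Terminal payoffs (S − K): max(54.81, 0) = 54.81, max(15, 0) = 15, max(-13.05, 0) = 0
Node u (S = 113.2): V_u = e^(−0.0075)·[0.4778·54.8114 + 0.5222·15.0000] = 33.7661
Node d (S = 79.75): V_d = e^(−0.0075)·[0.4778·15.0000 + 0.5222·0.0000] = 7.1129
Node 0 (S = 95): V_0 = e^(−0.0075)·[0.4778·33.7661 + 0.5222·7.1129] = 19.6985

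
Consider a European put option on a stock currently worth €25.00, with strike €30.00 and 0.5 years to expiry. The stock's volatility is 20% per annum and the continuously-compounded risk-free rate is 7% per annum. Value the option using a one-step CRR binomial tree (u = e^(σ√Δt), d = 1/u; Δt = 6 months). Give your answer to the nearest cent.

CRR parameters: u = e^(σ√Δt) = e^(0.2·√0.5) = 1.1519, d = 1/u = 0.8681
Per-period rate: rΔt = 0.07·0.5 = 0.035, so R = e^0.035 = 1.0356
Risk-neutral probability p = (e^0.035 − 0.8681)/(1.1519 − 0.8681) = 0.1675/0.2838 = 0.5902
Terminal stock prices: S_u = 28.8, S_d = 21.7
Terminal payoffs (K − S): max(1.202, 0) = 1.202, max(8.297, 0) = 8.297
Node 0 (S = 25): V_0 = e^(−0.035)·[0.5902·1.2023 + 0.4098·8.2969] = 3.9682

€3.97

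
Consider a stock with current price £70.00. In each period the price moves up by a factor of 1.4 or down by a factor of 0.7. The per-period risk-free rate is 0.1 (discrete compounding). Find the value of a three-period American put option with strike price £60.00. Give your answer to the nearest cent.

Risk-neutral probability p = (1 + 0.1 − 0.7)/(1.4 − 0.7) = 0.4000/0.7000 = 0.5714
Terminal stock prices: S_uuu = 192.1, S_uud = 96.04, S_udd = 48.02, S_ddd = 24.01
Terminal payoffs (K − S): max(-132.1, 0) = 0, max(-36.04, 0) = 0, max(11.98, 0) = 11.98, max(35.99, 0) = 35.99
Node uu (S = 137.2): continuation = 1/1.1·[0.5714·0.0000 + 0.4286·0.0000] = 0.0000; exercise value = 0.0000 ≤ continuation, so V_uu = 0.0000
Node ud (S = 68.6): continuation = 1/1.1·[0.5714·0.0000 + 0.4286·11.9800] = 4.6675; exercise value = 0.0000 ≤ continuation, so V_ud = 4.6675
Node dd (S = 34.3): continuation = 1/1.1·[0.5714·11.9800 + 0.4286·35.9900] = 20.2455; exercise value = 25.7000 > continuation, so V_dd = 25.7000 (exercise)
Node u (S = 98): continuation = 1/1.1·[0.5714·0.0000 + 0.4286·4.6675] = 1.8185; exercise value = 0.0000 ≤ continuation, so V_u = 1.8185
Node d (S = 49): continuation = 1/1.1·[0.5714·4.6675 + 0.4286·25.7000] = 12.4377; exercise value = 11.0000 ≤ continuation, so V_d = 12.4377
Node 0 (S = 70): continuation = 1/1.1·[0.5714·1.8185 + 0.4286·12.4377] = 5.7905; exercise value = 0.0000 ≤ continuation, so V_0 = 5.7905

£5.79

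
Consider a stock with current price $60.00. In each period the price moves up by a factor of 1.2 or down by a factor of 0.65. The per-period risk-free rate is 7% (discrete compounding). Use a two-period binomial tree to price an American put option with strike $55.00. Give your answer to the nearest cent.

$4.83

Risk-neutral probability p = (1 + 0.07 − 0.65)/(1.2 − 0.65) = 0.4200/0.5500 = 0.7636
Terminal stock prices: S_uu = 86.4, S_ud = 46.8, S_dd = 25.35
Terminal payoffs (K − S): max(-31.4, 0) = 0, max(8.2, 0) = 8.2, max(29.65, 0) = 29.65
Node u (S = 72): continuation = 1/1.07·[0.7636·0.0000 + 0.2364·8.2000] = 1.8114; exercise value = 0.0000 ≤ continuation, so V_u = 1.8114
Node d (S = 39): continuation = 1/1.07·[0.7636·8.2000 + 0.2364·29.6500] = 12.4019; exercise value = 16.0000 > continuation, so V_d = 16.0000 (exercise)
Node 0 (S = 60): continuation = 1/1.07·[0.7636·1.8114 + 0.2364·16.0000] = 4.8272; exercise value = 0.0000 ≤ continuation, so V_0 = 4.8272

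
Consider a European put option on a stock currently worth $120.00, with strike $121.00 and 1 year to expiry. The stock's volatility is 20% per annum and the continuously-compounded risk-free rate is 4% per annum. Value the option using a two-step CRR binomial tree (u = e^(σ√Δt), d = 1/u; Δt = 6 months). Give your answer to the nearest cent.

$6.80

CRR parameters: u = e^(σ√Δt) = e^(0.2·√0.5) = 1.1519, d = 1/u = 0.8681
Per-period rate: rΔt = 0.04·0.5 = 0.02, so R = e^0.02 = 1.0202
Risk-neutral probability p = (e^0.02 − 0.8681)/(1.1519 − 0.8681) = 0.1521/0.2838 = 0.5359
Terminal stock prices: S_uu = 159.2, S_ud = 120, S_dd = 90.44
Terminal payoffs (K − S): max(-38.23, 0) = 0, max(1, 0) = 1, max(30.56, 0) = 30.56
Node u (S = 138.2): V_u = e^(−0.02)·[0.5359·0.0000 + 0.4641·1.0000] = 0.4549
Node d (S = 104.2): V_d = e^(−0.02)·[0.5359·1.0000 + 0.4641·30.5634] = 14.4292
Node 0 (S = 120): V_0 = e^(−0.02)·[0.5359·0.4549 + 0.4641·14.4292] = 6.8031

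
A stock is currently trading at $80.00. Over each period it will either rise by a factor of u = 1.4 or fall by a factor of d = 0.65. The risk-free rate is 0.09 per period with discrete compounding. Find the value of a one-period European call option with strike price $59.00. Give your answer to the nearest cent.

Risk-neutral probability p = (1 + 0.09 − 0.65)/(1.4 − 0.65) = 0.4400/0.7500 = 0.5867
Terminal stock prices: S_u = 112, S_d = 52
Terminal payoffs (S − K): max(53, 0) = 53, max(-7, 0) = 0
Node 0 (S = 80): V_0 = 1/1.09·[0.5867·53.0000 + 0.4133·0.0000] = 28.5260

$28.53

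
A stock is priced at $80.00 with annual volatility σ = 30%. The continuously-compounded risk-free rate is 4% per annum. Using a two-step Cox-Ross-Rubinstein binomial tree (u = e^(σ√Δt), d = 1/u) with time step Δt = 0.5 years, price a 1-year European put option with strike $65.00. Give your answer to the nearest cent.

$3.11

CRR parameters: u = e^(σ√Δt) = e^(0.3·√0.5) = 1.2363, d = 1/u = 0.8089
Per-period rate: rΔt = 0.04·0.5 = 0.02, so R = e^0.02 = 1.0202
Risk-neutral probability p = (e^0.02 − 0.8089)/(1.2363 − 0.8089) = 0.2113/0.4275 = 0.4944
Terminal stock prices: S_uu = 122.3, S_ud = 80, S_dd = 52.34
Terminal payoffs (K − S): max(-57.28, 0) = 0, max(-15, 0) = 0, max(12.66, 0) = 12.66
Node u (S = 98.9): V_u = e^(−0.02)·[0.4944·0.0000 + 0.5056·0.0000] = 0.0000
Node d (S = 64.71): V_d = e^(−0.02)·[0.4944·0.0000 + 0.5056·12.6599] = 6.2738
Node 0 (S = 80): V_0 = e^(−0.02)·[0.4944·0.0000 + 0.5056·6.2738] = 3.1091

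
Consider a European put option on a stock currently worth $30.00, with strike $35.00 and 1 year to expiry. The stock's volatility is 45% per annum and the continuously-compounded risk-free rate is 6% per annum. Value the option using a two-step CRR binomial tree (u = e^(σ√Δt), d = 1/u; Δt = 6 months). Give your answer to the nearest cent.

$7.44

CRR parameters: u = e^(σ√Δt) = e^(0.45·√0.5) = 1.3746, d = 1/u = 0.7275
Per-period rate: rΔt = 0.06·0.5 = 0.03, so R = e^0.03 = 1.0305
Risk-neutral probability p = (e^0.03 − 0.7275)/(1.3746 − 0.7275) = 0.3030/0.6472 = 0.4682
Terminal stock prices: S_uu = 56.69, S_ud = 30, S_dd = 15.88
Terminal payoffs (K − S): max(-21.69, 0) = 0, max(5, 0) = 5, max(19.12, 0) = 19.12
Node u (S = 41.24): V_u = e^(−0.03)·[0.4682·0.0000 + 0.5318·5.0000] = 2.5806
Node d (S = 21.82): V_d = e^(−0.03)·[0.4682·5.0000 + 0.5318·19.1241] = 12.1418
Node 0 (S = 30): V_0 = e^(−0.03)·[0.4682·2.5806 + 0.5318·12.1418] = 7.4390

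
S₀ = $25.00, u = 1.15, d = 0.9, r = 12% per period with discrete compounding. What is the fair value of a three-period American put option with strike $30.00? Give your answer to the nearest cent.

$5.00

Risk-neutral probability p = (1 + 0.12 − 0.9)/(1.15 − 0.9) = 0.2200/0.2500 = 0.8800
Terminal stock prices: S_uuu = 38.02, S_uud = 29.76, S_udd = 23.29, S_ddd = 18.23
Terminal payoffs (K − S): max(-8.022, 0) = 0, max(0.2438, 0) = 0.2438, max(6.713, 0) = 6.713, max(11.77, 0) = 11.77
Node uu (S = 33.06): continuation = 1/1.12·[0.8800·0.0000 + 0.1200·0.2438] = 0.0261; exercise value = 0.0000 ≤ continuation, so V_uu = 0.0261
Node ud (S = 25.87): continuation = 1/1.12·[0.8800·0.2438 + 0.1200·6.7125] = 0.9107; exercise value = 4.1250 > continuation, so V_ud = 4.1250 (exercise)
Node dd (S = 20.25): continuation = 1/1.12·[0.8800·6.7125 + 0.1200·11.7750] = 6.5357; exercise value = 9.7500 > continuation, so V_dd = 9.7500 (exercise)
Node u (S = 28.75): continuation = 1/1.12·[0.8800·0.0261 + 0.1200·4.1250] = 0.4625; exercise value = 1.2500 > continuation, so V_u = 1.2500 (exercise)
Node d (S = 22.5): continuation = 1/1.12·[0.8800·4.1250 + 0.1200·9.7500] = 4.2857; exercise value = 7.5000 > continuation, so V_d = 7.5000 (exercise)
Node 0 (S = 25): continuation = 1/1.12·[0.8800·1.2500 + 0.1200·7.5000] = 1.7857; exercise value = 5.0000 > continuation, so V_0 = 5.0000 (exercise)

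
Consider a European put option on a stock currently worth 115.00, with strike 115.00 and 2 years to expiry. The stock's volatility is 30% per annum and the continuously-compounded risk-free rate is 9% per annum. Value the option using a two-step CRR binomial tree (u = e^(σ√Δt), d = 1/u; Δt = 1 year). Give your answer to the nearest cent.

7.64

CRR parameters: u = e^(σ√Δt) = e^(0.3·√1) = 1.3499, d = 1/u = 0.7408
Per-period rate: rΔt = 0.09·1 = 0.09, so R = e^0.09 = 1.0942
Risk-neutral probability p = (e^0.09 − 0.7408)/(1.3499 − 0.7408) = 0.3534/0.6090 = 0.5802
Terminal stock prices: S_uu = 209.5, S_ud = 115, S_dd = 63.11
Terminal payoffs (K − S): max(-94.54, 0) = 0, max(0, 0) = 0, max(51.89, 0) = 51.89
Node u (S = 155.2): V_u = e^(−0.09)·[0.5802·0.0000 + 0.4198·0.0000] = 0.0000
Node d (S = 85.19): V_d = e^(−0.09)·[0.5802·0.0000 + 0.4198·51.8867] = 19.9080
Node 0 (S = 115): V_0 = e^(−0.09)·[0.5802·0.0000 + 0.4198·19.9080] = 7.6383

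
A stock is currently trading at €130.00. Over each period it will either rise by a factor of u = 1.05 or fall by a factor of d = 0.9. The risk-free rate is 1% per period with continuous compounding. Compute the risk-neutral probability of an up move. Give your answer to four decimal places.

Risk-neutral probability p = (e^0.01 − 0.9)/(1.05 − 0.9) = 0.1101/0.1500 = 0.7337

p = 0.7337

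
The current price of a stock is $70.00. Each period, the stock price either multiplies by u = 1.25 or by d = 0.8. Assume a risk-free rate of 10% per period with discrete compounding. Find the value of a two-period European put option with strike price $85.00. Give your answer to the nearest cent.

Risk-neutral probability p = (1 + 0.1 − 0.8)/(1.25 − 0.8) = 0.3000/0.4500 = 0.6667
Terminal stock prices: S_uu = 109.4, S_ud = 70, S_dd = 44.8
Terminal payoffs (K − S): max(-24.38, 0) = 0, max(15, 0) = 15, max(40.2, 0) = 40.2
Node u (S = 87.5): V_u = 1/1.1·[0.6667·0.0000 + 0.3333·15.0000] = 4.5455
Node d (S = 56): V_d = 1/1.1·[0.6667·15.0000 + 0.3333·40.2000] = 21.2727
Node 0 (S = 70): V_0 = 1/1.1·[0.6667·4.5455 + 0.3333·21.2727] = 9.2011

$9.20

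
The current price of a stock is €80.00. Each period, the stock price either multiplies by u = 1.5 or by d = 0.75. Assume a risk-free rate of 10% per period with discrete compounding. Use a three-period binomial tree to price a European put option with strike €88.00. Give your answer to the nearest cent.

€12.32

Risk-neutral probability p = (1 + 0.1 − 0.75)/(1.5 − 0.75) = 0.3500/0.7500 = 0.4667
Terminal stock prices: S_uuu = 270, S_uud = 135, S_udd = 67.5, S_ddd = 33.75
Terminal payoffs (K − S): max(-182, 0) = 0, max(-47, 0) = 0, max(20.5, 0) = 20.5, max(54.25, 0) = 54.25
Node uu (S = 180): V_uu = 1/1.1·[0.4667·0.0000 + 0.5333·0.0000] = 0.0000
Node ud (S = 90): V_ud = 1/1.1·[0.4667·0.0000 + 0.5333·20.5000] = 9.9394
Node dd (S = 45): V_dd = 1/1.1·[0.4667·20.5000 + 0.5333·54.2500] = 35.0000
Node u (S = 120): V_u = 1/1.1·[0.4667·0.0000 + 0.5333·9.9394] = 4.8191
Node d (S = 60): V_d = 1/1.1·[0.4667·9.9394 + 0.5333·35.0000] = 21.1864
Node 0 (S = 80): V_0 = 1/1.1·[0.4667·4.8191 + 0.5333·21.1864] = 12.3167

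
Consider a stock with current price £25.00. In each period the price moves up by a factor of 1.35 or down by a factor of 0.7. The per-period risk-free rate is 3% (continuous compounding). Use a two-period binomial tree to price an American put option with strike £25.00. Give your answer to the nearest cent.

£3.90

Risk-neutral probability p = (e^0.03 − 0.7)/(1.35 − 0.7) = 0.3305/0.6500 = 0.5084
Terminal stock prices: S_uu = 45.56, S_ud = 23.62, S_dd = 12.25
Terminal payoffs (K − S): max(-20.56, 0) = 0, max(1.375, 0) = 1.375, max(12.75, 0) = 12.75
Node u (S = 33.75): continuation = e^(−0.03)·[0.5084·0.0000 + 0.4916·1.3750] = 0.6560; exercise value = 0.0000 ≤ continuation, so V_u = 0.6560
Node d (S = 17.5): continuation = e^(−0.03)·[0.5084·1.3750 + 0.4916·12.7500] = 6.7611; exercise value = 7.5000 > continuation, so V_d = 7.5000 (exercise)
Node 0 (S = 25): continuation = e^(−0.03)·[0.5084·0.6560 + 0.4916·7.5000] = 3.9017; exercise value = 0.0000 ≤ continuation, so V_0 = 3.9017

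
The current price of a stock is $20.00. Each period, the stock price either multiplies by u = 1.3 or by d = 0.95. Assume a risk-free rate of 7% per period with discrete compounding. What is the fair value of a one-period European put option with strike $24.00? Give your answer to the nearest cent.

Risk-neutral probability p = (1 + 0.07 − 0.95)/(1.3 − 0.95) = 0.1200/0.3500 = 0.3429
Terminal stock prices: S_u = 26, S_d = 19
Terminal payoffs (K − S): max(-2, 0) = 0, max(5, 0) = 5
Node 0 (S = 20): V_0 = 1/1.07·[0.3429·0.0000 + 0.6571·5.0000] = 3.0708

$3.07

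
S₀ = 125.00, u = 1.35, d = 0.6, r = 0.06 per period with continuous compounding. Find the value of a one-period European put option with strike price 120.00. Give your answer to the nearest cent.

Risk-neutral probability p = (e^0.06 − 0.6)/(1.35 − 0.6) = 0.4618/0.7500 = 0.6158
Terminal stock prices: S_u = 168.8, S_d = 75
Terminal payoffs (K − S): max(-48.75, 0) = 0, max(45, 0) = 45
Node 0 (S = 125): V_0 = e^(−0.06)·[0.6158·0.0000 + 0.3842·45.0000] = 16.2829

16.28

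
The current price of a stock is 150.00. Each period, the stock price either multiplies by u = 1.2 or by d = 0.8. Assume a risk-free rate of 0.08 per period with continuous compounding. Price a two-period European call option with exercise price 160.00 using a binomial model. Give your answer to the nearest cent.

23.94

Risk-neutral probability p = (e^0.08 − 0.8)/(1.2 − 0.8) = 0.2833/0.4000 = 0.7082
Terminal stock prices: S_uu = 216, S_ud = 144, S_dd = 96
Terminal payoffs (S − K): max(56, 0) = 56, max(-16, 0) = 0, max(-64, 0) = 0
Node u (S = 180): V_u = e^(−0.08)·[0.7082·56.0000 + 0.2918·0.0000] = 36.6110
Node d (S = 120): V_d = e^(−0.08)·[0.7082·0.0000 + 0.2918·0.0000] = 0.0000
Node 0 (S = 150): V_0 = e^(−0.08)·[0.7082·36.6110 + 0.2918·0.0000] = 23.9351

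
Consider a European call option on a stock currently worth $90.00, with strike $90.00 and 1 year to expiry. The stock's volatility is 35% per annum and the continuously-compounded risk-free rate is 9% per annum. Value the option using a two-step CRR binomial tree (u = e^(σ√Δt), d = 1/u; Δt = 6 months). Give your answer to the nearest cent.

CRR parameters: u = e^(σ√Δt) = e^(0.35·√0.5) = 1.2808, d = 1/u = 0.7808
Per-period rate: rΔt = 0.09·0.5 = 0.045, so R = e^0.045 = 1.0460
Risk-neutral probability p = (e^0.045 − 0.7808)/(1.2808 − 0.7808) = 0.2653/0.5000 = 0.5305
Terminal stock prices: S_uu = 147.6, S_ud = 90, S_dd = 54.86
Terminal payoffs (S − K): max(57.64, 0) = 57.64, max(0, 0) = 0, max(-35.14, 0) = 0
Node u (S = 115.3): V_u = e^(−0.045)·[0.5305·57.6411 + 0.4695·0.0000] = 29.2325
Node d (S = 70.27): V_d = e^(−0.045)·[0.5305·0.0000 + 0.4695·0.0000] = 0.0000
Node 0 (S = 90): V_0 = e^(−0.045)·[0.5305·29.2325 + 0.4695·0.0000] = 14.8252

$14.83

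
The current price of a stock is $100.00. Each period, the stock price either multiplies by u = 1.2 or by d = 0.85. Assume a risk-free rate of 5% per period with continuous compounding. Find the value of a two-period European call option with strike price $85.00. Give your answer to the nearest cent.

$25.17

Risk-neutral probability p = (e^0.05 − 0.85)/(1.2 − 0.85) = 0.2013/0.3500 = 0.5751
Terminal stock prices: S_uu = 144, S_ud = 102, S_dd = 72.25
Terminal payoffs (S − K): max(59, 0) = 59, max(17, 0) = 17, max(-12.75, 0) = 0
Node u (S = 120): V_u = e^(−0.05)·[0.5751·59.0000 + 0.4249·17.0000] = 39.1455
Node d (S = 85): V_d = e^(−0.05)·[0.5751·17.0000 + 0.4249·0.0000] = 9.2992
Node 0 (S = 100): V_0 = e^(−0.05)·[0.5751·39.1455 + 0.4249·9.2992] = 25.1720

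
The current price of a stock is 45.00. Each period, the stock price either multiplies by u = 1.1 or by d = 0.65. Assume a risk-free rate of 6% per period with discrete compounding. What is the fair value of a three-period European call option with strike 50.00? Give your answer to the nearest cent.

Risk-neutral probability p = (1 + 0.06 − 0.65)/(1.1 − 0.65) = 0.4100/0.4500 = 0.9111
Terminal stock prices: S_uuu = 59.9, S_uud = 35.39, S_udd = 20.91, S_ddd = 12.36
Terminal payoffs (S − K): max(9.895, 0) = 9.895, max(-14.61, 0) = 0, max(-29.09, 0) = 0, max(-37.64, 0) = 0
Node uu (S = 54.45): V_uu = 1/1.06·[0.9111·9.8950 + 0.0889·0.0000] = 8.5051
Node ud (S = 32.18): V_ud = 1/1.06·[0.9111·0.0000 + 0.0889·0.0000] = 0.0000
Node dd (S = 19.01): V_dd = 1/1.06·[0.9111·0.0000 + 0.0889·0.0000] = 0.0000
Node u (S = 49.5): V_u = 1/1.06·[0.9111·8.5051 + 0.0889·0.0000] = 7.3105
Node d (S = 29.25): V_d = 1/1.06·[0.9111·0.0000 + 0.0889·0.0000] = 0.0000
Node 0 (S = 45): V_0 = 1/1.06·[0.9111·7.3105 + 0.0889·0.0000] = 6.2837

6.28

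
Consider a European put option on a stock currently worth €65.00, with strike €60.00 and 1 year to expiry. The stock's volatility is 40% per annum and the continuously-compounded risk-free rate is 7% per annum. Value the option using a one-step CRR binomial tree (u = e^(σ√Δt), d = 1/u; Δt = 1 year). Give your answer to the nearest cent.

€7.82

CRR parameters: u = e^(σ√Δt) = e^(0.4·√1) = 1.4918, d = 1/u = 0.6703
Per-period rate: rΔt = 0.07·1 = 0.07, so R = e^0.07 = 1.0725
Risk-neutral probability p = (e^0.07 − 0.6703)/(1.4918 − 0.6703) = 0.4022/0.8215 = 0.4896
Terminal stock prices: S_u = 96.97, S_d = 43.57
Terminal payoffs (K − S): max(-36.97, 0) = 0, max(16.43, 0) = 16.43
Node 0 (S = 65): V_0 = e^(−0.07)·[0.4896·0.0000 + 0.5104·16.4292] = 7.8189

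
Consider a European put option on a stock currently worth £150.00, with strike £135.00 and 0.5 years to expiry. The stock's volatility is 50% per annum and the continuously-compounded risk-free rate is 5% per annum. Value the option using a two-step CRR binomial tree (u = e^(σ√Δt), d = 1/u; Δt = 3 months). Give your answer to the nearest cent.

£12.39

CRR parameters: u = e^(σ√Δt) = e^(0.5·√0.25) = 1.2840, d = 1/u = 0.7788
Per-period rate: rΔt = 0.05·0.25 = 0.0125, so R = e^0.0125 = 1.0126
Risk-neutral probability p = (e^0.0125 − 0.7788)/(1.2840 − 0.7788) = 0.2338/0.5052 = 0.4627
Terminal stock prices: S_uu = 247.3, S_ud = 150, S_dd = 90.98
Terminal payoffs (K − S): max(-112.3, 0) = 0, max(-15, 0) = 0, max(44.02, 0) = 44.02
Node u (S = 192.6): V_u = e^(−0.0125)·[0.4627·0.0000 + 0.5373·0.0000] = 0.0000
Node d (S = 116.8): V_d = e^(−0.0125)·[0.4627·0.0000 + 0.5373·44.0204] = 23.3575
Node 0 (S = 150): V_0 = e^(−0.0125)·[0.4627·0.0000 + 0.5373·23.3575] = 12.3936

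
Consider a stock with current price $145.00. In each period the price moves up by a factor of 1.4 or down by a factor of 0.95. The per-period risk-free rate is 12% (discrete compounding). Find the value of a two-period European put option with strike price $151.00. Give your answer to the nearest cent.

Risk-neutral probability p = (1 + 0.12 − 0.95)/(1.4 − 0.95) = 0.1700/0.4500 = 0.3778
Terminal stock prices: S_uu = 284.2, S_ud = 192.8, S_dd = 130.9
Terminal payoffs (K − S): max(-133.2, 0) = 0, max(-41.85, 0) = 0, max(20.14, 0) = 20.14
Node u (S = 203): V_u = 1/1.12·[0.3778·0.0000 + 0.6222·0.0000] = 0.0000
Node d (S = 137.8): V_d = 1/1.12·[0.3778·0.0000 + 0.6222·20.1375] = 11.1875
Node 0 (S = 145): V_0 = 1/1.12·[0.3778·0.0000 + 0.6222·11.1875] = 6.2153

$6.22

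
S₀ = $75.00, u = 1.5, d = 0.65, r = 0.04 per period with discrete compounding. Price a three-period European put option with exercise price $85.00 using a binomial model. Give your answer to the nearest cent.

$22.50

Risk-neutral probability p = (1 + 0.04 − 0.65)/(1.5 − 0.65) = 0.3900/0.8500 = 0.4588
Terminal stock prices: S_uuu = 253.1, S_uud = 109.7, S_udd = 47.53, S_ddd = 20.6
Terminal payoffs (K − S): max(-168.1, 0) = 0, max(-24.69, 0) = 0, max(37.47, 0) = 37.47, max(64.4, 0) = 64.4
Node uu (S = 168.8): V_uu = 1/1.04·[0.4588·0.0000 + 0.5412·0.0000] = 0.0000
Node ud (S = 73.12): V_ud = 1/1.04·[0.4588·0.0000 + 0.5412·37.4687] = 19.4973
Node dd (S = 31.69): V_dd = 1/1.04·[0.4588·37.4687 + 0.5412·64.4031] = 50.0433
Node u (S = 112.5): V_u = 1/1.04·[0.4588·0.0000 + 0.5412·19.4973] = 10.1457
Node d (S = 48.75): V_d = 1/1.04·[0.4588·19.4973 + 0.5412·50.0433] = 34.6424
Node 0 (S = 75): V_0 = 1/1.04·[0.4588·10.1457 + 0.5412·34.6424] = 22.5026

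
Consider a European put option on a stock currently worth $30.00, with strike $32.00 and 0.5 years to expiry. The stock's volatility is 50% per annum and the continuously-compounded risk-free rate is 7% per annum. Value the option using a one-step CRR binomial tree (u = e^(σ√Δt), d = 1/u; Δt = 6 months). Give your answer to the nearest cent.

CRR parameters: u = e^(σ√Δt) = e^(0.5·√0.5) = 1.4241, d = 1/u = 0.7022
Per-period rate: rΔt = 0.07·0.5 = 0.035, so R = e^0.035 = 1.0356
Risk-neutral probability p = (e^0.035 − 0.7022)/(1.4241 − 0.7022) = 0.3334/0.7219 = 0.4619
Terminal stock prices: S_u = 42.72, S_d = 21.07
Terminal payoffs (K − S): max(-10.72, 0) = 0, max(10.93, 0) = 10.93
Node 0 (S = 30): V_0 = e^(−0.035)·[0.4619·0.0000 + 0.5381·10.9343] = 5.6818

$5.68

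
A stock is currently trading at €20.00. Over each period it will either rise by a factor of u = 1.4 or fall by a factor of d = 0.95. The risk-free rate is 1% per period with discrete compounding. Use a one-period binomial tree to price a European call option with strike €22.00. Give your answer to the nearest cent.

Risk-neutral probability p = (1 + 0.01 − 0.95)/(1.4 − 0.95) = 0.0600/0.4500 = 0.1333
Terminal stock prices: S_u = 28, S_d = 19
Terminal payoffs (S − K): max(6, 0) = 6, max(-3, 0) = 0
Node 0 (S = 20): V_0 = 1/1.01·[0.1333·6.0000 + 0.8667·0.0000] = 0.7921

€0.79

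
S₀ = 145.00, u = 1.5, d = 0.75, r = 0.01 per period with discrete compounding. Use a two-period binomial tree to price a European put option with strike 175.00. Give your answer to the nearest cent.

Risk-neutral probability p = (1 + 0.01 − 0.75)/(1.5 − 0.75) = 0.2600/0.7500 = 0.3467
Terminal stock prices: S_uu = 326.2, S_ud = 163.1, S_dd = 81.56
Terminal payoffs (K − S): max(-151.2, 0) = 0, max(11.88, 0) = 11.88, max(93.44, 0) = 93.44
Node u (S = 217.5): V_u = 1/1.01·[0.3467·0.0000 + 0.6533·11.8750] = 7.6815
Node d (S = 108.8): V_d = 1/1.01·[0.3467·11.8750 + 0.6533·93.4375] = 64.5173
Node 0 (S = 145): V_0 = 1/1.01·[0.3467·7.6815 + 0.6533·64.5173] = 44.3705

44.37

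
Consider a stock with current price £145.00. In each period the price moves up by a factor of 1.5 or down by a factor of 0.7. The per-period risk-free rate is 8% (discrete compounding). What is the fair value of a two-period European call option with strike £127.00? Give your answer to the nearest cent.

Risk-neutral probability p = (1 + 0.08 − 0.7)/(1.5 − 0.7) = 0.3800/0.8000 = 0.4750
Terminal stock prices: S_uu = 326.2, S_ud = 152.2, S_dd = 71.05
Terminal payoffs (S − K): max(199.2, 0) = 199.2, max(25.25, 0) = 25.25, max(-55.95, 0) = 0
Node u (S = 217.5): V_u = 1/1.08·[0.4750·199.2500 + 0.5250·25.2500] = 99.9074
Node d (S = 101.5): V_d = 1/1.08·[0.4750·25.2500 + 0.5250·0.0000] = 11.1053
Node 0 (S = 145): V_0 = 1/1.08·[0.4750·99.9074 + 0.5250·11.1053] = 49.3392

£49.34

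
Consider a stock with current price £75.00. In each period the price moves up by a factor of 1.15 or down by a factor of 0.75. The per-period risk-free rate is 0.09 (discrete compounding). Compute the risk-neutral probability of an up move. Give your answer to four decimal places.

Risk-neutral probability p = (1 + 0.09 − 0.75)/(1.15 − 0.75) = 0.3400/0.4000 = 0.8500

p = 0.8500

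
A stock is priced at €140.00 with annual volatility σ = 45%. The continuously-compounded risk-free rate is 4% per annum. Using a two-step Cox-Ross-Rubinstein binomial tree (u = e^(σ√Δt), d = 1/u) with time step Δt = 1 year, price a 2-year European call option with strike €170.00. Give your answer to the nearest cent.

€30.20

CRR parameters: u = e^(σ√Δt) = e^(0.45·√1) = 1.5683, d = 1/u = 0.6376
Per-period rate: rΔt = 0.04·1 = 0.04, so R = e^0.04 = 1.0408
Risk-neutral probability p = (e^0.04 − 0.6376)/(1.5683 − 0.6376) = 0.4032/0.9307 = 0.4332
Terminal stock prices: S_uu = 344.3, S_ud = 140, S_dd = 56.92
Terminal payoffs (S − K): max(174.3, 0) = 174.3, max(-30, 0) = 0, max(-113.1, 0) = 0
Node u (S = 219.6): V_u = e^(−0.04)·[0.4332·174.3444 + 0.5668·0.0000] = 72.5664
Node d (S = 89.27): V_d = e^(−0.04)·[0.4332·0.0000 + 0.5668·0.0000] = 0.0000
Node 0 (S = 140): V_0 = e^(−0.04)·[0.4332·72.5664 + 0.5668·0.0000] = 30.2039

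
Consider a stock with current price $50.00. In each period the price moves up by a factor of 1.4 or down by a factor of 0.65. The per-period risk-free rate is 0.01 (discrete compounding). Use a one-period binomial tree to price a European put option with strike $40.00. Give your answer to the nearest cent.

Risk-neutral probability p = (1 + 0.01 − 0.65)/(1.4 − 0.65) = 0.3600/0.7500 = 0.4800
Terminal stock prices: S_u = 70, S_d = 32.5
Terminal payoffs (K − S): max(-30, 0) = 0, max(7.5, 0) = 7.5
Node 0 (S = 50): V_0 = 1/1.01·[0.4800·0.0000 + 0.5200·7.5000] = 3.8614

$3.86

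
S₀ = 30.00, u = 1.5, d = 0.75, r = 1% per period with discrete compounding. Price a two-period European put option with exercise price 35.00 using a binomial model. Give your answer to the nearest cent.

Risk-neutral probability p = (1 + 0.01 − 0.75)/(1.5 − 0.75) = 0.2600/0.7500 = 0.3467
Terminal stock prices: S_uu = 67.5, S_ud = 33.75, S_dd = 16.88
Terminal payoffs (K − S): max(-32.5, 0) = 0, max(1.25, 0) = 1.25, max(18.12, 0) = 18.12
Node u (S = 45): V_u = 1/1.01·[0.3467·0.0000 + 0.6533·1.2500] = 0.8086
Node d (S = 22.5): V_d = 1/1.01·[0.3467·1.2500 + 0.6533·18.1250] = 12.1535
Node 0 (S = 30): V_0 = 1/1.01·[0.3467·0.8086 + 0.6533·12.1535] = 8.1392

8.14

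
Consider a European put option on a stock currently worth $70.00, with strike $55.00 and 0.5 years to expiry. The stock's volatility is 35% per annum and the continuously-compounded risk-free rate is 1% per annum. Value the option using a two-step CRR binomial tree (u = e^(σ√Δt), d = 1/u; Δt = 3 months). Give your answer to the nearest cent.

$1.62

CRR parameters: u = e^(σ√Δt) = e^(0.35·√0.25) = 1.1912, d = 1/u = 0.8395
Per-period rate: rΔt = 0.01·0.25 = 0.0025, so R = e^0.0025 = 1.0025
Risk-neutral probability p = (e^0.0025 − 0.8395)/(1.1912 − 0.8395) = 0.1630/0.3518 = 0.4635
Terminal stock prices: S_uu = 99.33, S_ud = 70, S_dd = 49.33
Terminal payoffs (K − S): max(-44.33, 0) = 0, max(-15, 0) = 0, max(5.672, 0) = 5.672
Node u (S = 83.39): V_u = e^(−0.0025)·[0.4635·0.0000 + 0.5365·0.0000] = 0.0000
Node d (S = 58.76): V_d = e^(−0.0025)·[0.4635·0.0000 + 0.5365·5.6718] = 3.0355
Node 0 (S = 70): V_0 = e^(−0.0025)·[0.4635·0.0000 + 0.5365·3.0355] = 1.6245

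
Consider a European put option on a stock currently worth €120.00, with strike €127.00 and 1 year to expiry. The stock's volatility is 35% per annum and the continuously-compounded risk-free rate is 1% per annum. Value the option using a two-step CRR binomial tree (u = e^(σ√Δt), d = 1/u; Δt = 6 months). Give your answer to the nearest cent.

CRR parameters: u = e^(σ√Δt) = e^(0.35·√0.5) = 1.2808, d = 1/u = 0.7808
Per-period rate: rΔt = 0.01·0.5 = 0.005, so R = e^0.005 = 1.0050
Risk-neutral probability p = (e^0.005 − 0.7808)/(1.2808 − 0.7808) = 0.2243/0.5000 = 0.4485
Terminal stock prices: S_uu = 196.9, S_ud = 120, S_dd = 73.15
Terminal payoffs (K − S): max(-69.85, 0) = 0, max(7, 0) = 7, max(53.85, 0) = 53.85
Node u (S = 153.7): V_u = e^(−0.005)·[0.4485·0.0000 + 0.5515·7.0000] = 3.8415
Node d (S = 93.69): V_d = e^(−0.005)·[0.4485·7.0000 + 0.5515·53.8496] = 32.6754
Node 0 (S = 120): V_0 = e^(−0.005)·[0.4485·3.8415 + 0.5515·32.6754] = 19.6459

€19.65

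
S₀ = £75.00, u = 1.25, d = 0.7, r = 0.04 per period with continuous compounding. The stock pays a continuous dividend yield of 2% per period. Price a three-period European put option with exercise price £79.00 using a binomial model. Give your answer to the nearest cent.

£12.39

Per-period risk-free factor R = e^0.04 = 1.0408; dividend-adjusted growth = e^(0.04−0.02) = 1.0202.
Risk-neutral probability p = (1.0202 − 0.7)/(1.25 − 0.7) = 0.3202/0.5500 = 0.5822
Terminal stock prices: S_uuu = 146.5, S_uud = 82.03, S_udd = 45.94, S_ddd = 25.72
Terminal payoffs (K − S): max(-67.48, 0) = 0, max(-3.031, 0) = 0, max(33.06, 0) = 33.06, max(53.28, 0) = 53.28
Node uu (S = 117.2): V_uu = e^(−0.04)·[0.5822·0.0000 + 0.4178·0.0000] = 0.0000
Node ud (S = 65.62): V_ud = e^(−0.04)·[0.5822·0.0000 + 0.4178·33.0625] = 13.2724
Node dd (S = 36.75): V_dd = e^(−0.04)·[0.5822·33.0625 + 0.4178·53.2750] = 39.8801
Node u (S = 93.75): V_u = e^(−0.04)·[0.5822·0.0000 + 0.4178·13.2724] = 5.3280
Node d (S = 52.5): V_d = e^(−0.04)·[0.5822·13.2724 + 0.4178·39.8801] = 23.4332
Node 0 (S = 75): V_0 = e^(−0.04)·[0.5822·5.3280 + 0.4178·23.4332] = 12.3871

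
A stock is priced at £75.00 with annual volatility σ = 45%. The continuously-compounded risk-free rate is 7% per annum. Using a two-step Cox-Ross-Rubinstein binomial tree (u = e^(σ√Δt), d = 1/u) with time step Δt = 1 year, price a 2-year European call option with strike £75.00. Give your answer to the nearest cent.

£20.78

CRR parameters: u = e^(σ√Δt) = e^(0.45·√1) = 1.5683, d = 1/u = 0.6376
Per-period rate: rΔt = 0.07·1 = 0.07, so R = e^0.07 = 1.0725
Risk-neutral probability p = (e^0.07 − 0.6376)/(1.5683 − 0.6376) = 0.4349/0.9307 = 0.4673
Terminal stock prices: S_uu = 184.5, S_ud = 75, S_dd = 30.49
Terminal payoffs (S − K): max(109.5, 0) = 109.5, max(0, 0) = 0, max(-44.51, 0) = 0
Node u (S = 117.6): V_u = e^(−0.07)·[0.4673·109.4702 + 0.5327·0.0000] = 47.6939
Node d (S = 47.82): V_d = e^(−0.07)·[0.4673·0.0000 + 0.5327·0.0000] = 0.0000
Node 0 (S = 75): V_0 = e^(−0.07)·[0.4673·47.6939 + 0.5327·0.0000] = 20.7792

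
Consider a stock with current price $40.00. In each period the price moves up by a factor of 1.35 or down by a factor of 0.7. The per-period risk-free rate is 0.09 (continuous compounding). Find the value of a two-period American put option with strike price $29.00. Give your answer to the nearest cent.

$1.22

Risk-neutral probability p = (e^0.09 − 0.7)/(1.35 − 0.7) = 0.3942/0.6500 = 0.6064
Terminal stock prices: S_uu = 72.9, S_ud = 37.8, S_dd = 19.6
Terminal payoffs (K − S): max(-43.9, 0) = 0, max(-8.8, 0) = 0, max(9.4, 0) = 9.4
Node u (S = 54): continuation = e^(−0.09)·[0.6064·0.0000 + 0.3936·0.0000] = 0.0000; exercise value = 0.0000 ≤ continuation, so V_u = 0.0000
Node d (S = 28): continuation = e^(−0.09)·[0.6064·0.0000 + 0.3936·9.4000] = 3.3812; exercise value = 1.0000 ≤ continuation, so V_d = 3.3812
Node 0 (S = 40): continuation = e^(−0.09)·[0.6064·0.0000 + 0.3936·3.3812] = 1.2162; exercise value = 0.0000 ≤ continuation, so V_0 = 1.2162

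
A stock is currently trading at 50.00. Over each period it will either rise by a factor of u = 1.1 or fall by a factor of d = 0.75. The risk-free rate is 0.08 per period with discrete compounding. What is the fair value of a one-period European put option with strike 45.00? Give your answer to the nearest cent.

0.40

Risk-neutral probability p = (1 + 0.08 − 0.75)/(1.1 − 0.75) = 0.3300/0.3500 = 0.9429
Terminal stock prices: S_u = 55, S_d = 37.5
Terminal payoffs (K − S): max(-10, 0) = 0, max(7.5, 0) = 7.5
Node 0 (S = 50): V_0 = 1/1.08·[0.9429·0.0000 + 0.0571·7.5000] = 0.3968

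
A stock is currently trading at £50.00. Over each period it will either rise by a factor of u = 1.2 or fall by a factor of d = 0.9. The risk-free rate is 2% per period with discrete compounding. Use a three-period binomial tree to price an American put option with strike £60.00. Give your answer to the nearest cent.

Risk-neutral probability p = (1 + 0.02 − 0.9)/(1.2 − 0.9) = 0.1200/0.3000 = 0.4000
Terminal stock prices: S_uuu = 86.4, S_uud = 64.8, S_udd = 48.6, S_ddd = 36.45
Terminal payoffs (K − S): max(-26.4, 0) = 0, max(-4.8, 0) = 0, max(11.4, 0) = 11.4, max(23.55, 0) = 23.55
Node uu (S = 72): continuation = 1/1.02·[0.4000·0.0000 + 0.6000·0.0000] = 0.0000; exercise value = 0.0000 ≤ continuation, so V_uu = 0.0000
Node ud (S = 54): continuation = 1/1.02·[0.4000·0.0000 + 0.6000·11.4000] = 6.7059; exercise value = 6.0000 ≤ continuation, so V_ud = 6.7059
Node dd (S = 40.5): continuation = 1/1.02·[0.4000·11.4000 + 0.6000·23.5500] = 18.3235; exercise value = 19.5000 > continuation, so V_dd = 19.5000 (exercise)
Node u (S = 60): continuation = 1/1.02·[0.4000·0.0000 + 0.6000·6.7059] = 3.9446; exercise value = 0.0000 ≤ continuation, so V_u = 3.9446
Node d (S = 45): continuation = 1/1.02·[0.4000·6.7059 + 0.6000·19.5000] = 14.1003; exercise value = 15.0000 > continuation, so V_d = 15.0000 (exercise)
Node 0 (S = 50): continuation = 1/1.02·[0.4000·3.9446 + 0.6000·15.0000] = 10.3704; exercise value = 10.0000 ≤ continuation, so V_0 = 10.3704

£10.37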